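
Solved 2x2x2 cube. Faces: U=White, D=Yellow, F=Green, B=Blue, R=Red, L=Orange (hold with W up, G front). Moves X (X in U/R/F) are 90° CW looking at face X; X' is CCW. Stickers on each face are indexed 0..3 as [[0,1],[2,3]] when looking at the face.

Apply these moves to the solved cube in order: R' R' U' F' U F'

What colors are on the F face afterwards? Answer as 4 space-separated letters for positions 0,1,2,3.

Answer: B G W O

Derivation:
After move 1 (R'): R=RRRR U=WBWB F=GWGW D=YGYG B=YBYB
After move 2 (R'): R=RRRR U=WYWY F=GBGB D=YWYW B=GBGB
After move 3 (U'): U=YYWW F=OOGB R=GBRR B=RRGB L=GBOO
After move 4 (F'): F=OBOG U=YYGR R=WBYR D=BOYW L=GWOW
After move 5 (U): U=GYRY F=WBOG R=RRYR B=GWGB L=OBOW
After move 6 (F'): F=BGWO U=GYRY R=ORBR D=BWYW L=OYOR
Query: F face = BGWO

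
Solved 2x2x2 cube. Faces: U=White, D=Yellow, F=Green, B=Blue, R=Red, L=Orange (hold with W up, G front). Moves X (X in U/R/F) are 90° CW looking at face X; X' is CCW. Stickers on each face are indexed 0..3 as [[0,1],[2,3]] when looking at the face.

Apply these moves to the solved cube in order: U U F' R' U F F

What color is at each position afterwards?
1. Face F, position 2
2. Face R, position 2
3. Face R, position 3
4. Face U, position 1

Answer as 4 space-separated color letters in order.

After move 1 (U): U=WWWW F=RRGG R=BBRR B=OOBB L=GGOO
After move 2 (U): U=WWWW F=BBGG R=OORR B=GGBB L=RROO
After move 3 (F'): F=BGBG U=WWOR R=YOYR D=ROYY L=RWOW
After move 4 (R'): R=ORYY U=WBOG F=BWBR D=RGYG B=YGOB
After move 5 (U): U=OWGB F=ORBR R=YGYY B=RWOB L=BWOW
After move 6 (F): F=BORR U=OWWW R=GGBY D=YYYG L=BROG
After move 7 (F): F=RBRO U=OWGR R=WGWY D=BGYG L=BYOY
Query 1: F[2] = R
Query 2: R[2] = W
Query 3: R[3] = Y
Query 4: U[1] = W

Answer: R W Y W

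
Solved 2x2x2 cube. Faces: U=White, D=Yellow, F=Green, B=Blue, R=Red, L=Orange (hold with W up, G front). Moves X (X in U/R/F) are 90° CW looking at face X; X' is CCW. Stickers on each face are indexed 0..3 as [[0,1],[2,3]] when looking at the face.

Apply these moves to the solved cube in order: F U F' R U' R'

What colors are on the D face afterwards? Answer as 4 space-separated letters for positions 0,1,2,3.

After move 1 (F): F=GGGG U=WWOO R=WRWR D=RRYY L=OYOY
After move 2 (U): U=OWOW F=WRGG R=BBWR B=OYBB L=GGOY
After move 3 (F'): F=RGWG U=OWBW R=RBRR D=GYYY L=GWOO
After move 4 (R): R=RRRB U=OGBG F=RYWY D=GBYO B=WYWB
After move 5 (U'): U=GGOB F=GWWY R=RYRB B=RRWB L=WYOO
After move 6 (R'): R=YBRR U=GWOR F=GGWB D=GWYY B=ORBB
Query: D face = GWYY

Answer: G W Y Y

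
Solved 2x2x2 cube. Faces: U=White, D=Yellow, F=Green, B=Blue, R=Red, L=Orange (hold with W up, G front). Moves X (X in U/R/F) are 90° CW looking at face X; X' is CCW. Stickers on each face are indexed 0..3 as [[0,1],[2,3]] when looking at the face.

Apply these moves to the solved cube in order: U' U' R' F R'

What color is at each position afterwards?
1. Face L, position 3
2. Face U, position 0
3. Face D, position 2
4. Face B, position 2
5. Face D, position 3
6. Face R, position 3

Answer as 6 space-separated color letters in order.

After move 1 (U'): U=WWWW F=OOGG R=GGRR B=RRBB L=BBOO
After move 2 (U'): U=WWWW F=BBGG R=OORR B=GGBB L=RROO
After move 3 (R'): R=OROR U=WBWG F=BWGW D=YBYG B=YGYB
After move 4 (F): F=GBWW U=WBOR R=WRGR D=OOYG L=RYOB
After move 5 (R'): R=RRWG U=WYOY F=GBWR D=OBYW B=GGOB
Query 1: L[3] = B
Query 2: U[0] = W
Query 3: D[2] = Y
Query 4: B[2] = O
Query 5: D[3] = W
Query 6: R[3] = G

Answer: B W Y O W G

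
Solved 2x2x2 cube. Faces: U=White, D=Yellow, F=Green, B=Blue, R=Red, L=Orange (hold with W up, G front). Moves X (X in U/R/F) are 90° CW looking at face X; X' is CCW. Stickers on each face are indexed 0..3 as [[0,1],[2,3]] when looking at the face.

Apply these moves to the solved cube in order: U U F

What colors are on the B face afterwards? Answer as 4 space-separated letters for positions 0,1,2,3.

Answer: G G B B

Derivation:
After move 1 (U): U=WWWW F=RRGG R=BBRR B=OOBB L=GGOO
After move 2 (U): U=WWWW F=BBGG R=OORR B=GGBB L=RROO
After move 3 (F): F=GBGB U=WWOR R=WOWR D=ROYY L=RYOY
Query: B face = GGBB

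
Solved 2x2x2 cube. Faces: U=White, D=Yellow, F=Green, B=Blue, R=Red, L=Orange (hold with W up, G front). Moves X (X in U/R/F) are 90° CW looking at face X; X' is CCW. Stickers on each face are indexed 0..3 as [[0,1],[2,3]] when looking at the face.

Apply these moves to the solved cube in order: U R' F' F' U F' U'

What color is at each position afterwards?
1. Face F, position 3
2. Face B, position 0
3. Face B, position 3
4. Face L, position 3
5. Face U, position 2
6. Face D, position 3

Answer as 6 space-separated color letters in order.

After move 1 (U): U=WWWW F=RRGG R=BBRR B=OOBB L=GGOO
After move 2 (R'): R=BRBR U=WBWO F=RWGW D=YRYG B=YOYB
After move 3 (F'): F=WWRG U=WBBB R=RRYR D=GOYG L=GOOW
After move 4 (F'): F=WGWR U=WBRY R=ORGR D=OWYG L=GBOB
After move 5 (U): U=RWYB F=ORWR R=YOGR B=GBYB L=WGOB
After move 6 (F'): F=RROW U=RWYG R=WOOR D=GBYG L=WBOY
After move 7 (U'): U=WGRY F=WBOW R=RROR B=WOYB L=GBOY
Query 1: F[3] = W
Query 2: B[0] = W
Query 3: B[3] = B
Query 4: L[3] = Y
Query 5: U[2] = R
Query 6: D[3] = G

Answer: W W B Y R G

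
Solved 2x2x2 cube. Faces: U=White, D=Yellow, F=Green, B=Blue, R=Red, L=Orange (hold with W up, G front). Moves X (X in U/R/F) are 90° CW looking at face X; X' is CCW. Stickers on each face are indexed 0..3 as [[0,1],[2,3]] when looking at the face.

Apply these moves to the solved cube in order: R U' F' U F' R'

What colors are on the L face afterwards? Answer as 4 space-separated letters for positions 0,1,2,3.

Answer: O G O R

Derivation:
After move 1 (R): R=RRRR U=WGWG F=GYGY D=YBYB B=WBWB
After move 2 (U'): U=GGWW F=OOGY R=GYRR B=RRWB L=WBOO
After move 3 (F'): F=OYOG U=GGGR R=BYYR D=BOYB L=WWOW
After move 4 (U): U=GGRG F=BYOG R=RRYR B=WWWB L=OYOW
After move 5 (F'): F=YGBO U=GGRY R=ORBR D=YWYB L=OGOR
After move 6 (R'): R=RROB U=GWRW F=YGBY D=YGYO B=BWWB
Query: L face = OGOR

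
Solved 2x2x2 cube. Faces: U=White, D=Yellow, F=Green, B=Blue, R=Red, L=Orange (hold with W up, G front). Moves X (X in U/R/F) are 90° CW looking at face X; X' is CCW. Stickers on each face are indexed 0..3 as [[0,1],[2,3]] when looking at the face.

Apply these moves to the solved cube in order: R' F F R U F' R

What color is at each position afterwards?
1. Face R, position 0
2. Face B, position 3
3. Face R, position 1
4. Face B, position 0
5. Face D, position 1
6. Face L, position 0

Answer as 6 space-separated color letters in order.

After move 1 (R'): R=RRRR U=WBWB F=GWGW D=YGYG B=YBYB
After move 2 (F): F=GGWW U=WBOO R=WRBR D=RRYG L=OYOG
After move 3 (F): F=WGWG U=WBGY R=OROR D=BWYG L=OROR
After move 4 (R): R=OORR U=WGGG F=WWWG D=BYYY B=YBBB
After move 5 (U): U=GWGG F=OOWG R=YBRR B=ORBB L=WWOR
After move 6 (F'): F=OGOW U=GWYR R=YBBR D=WRYY L=WGOG
After move 7 (R): R=BYRB U=GGYW F=OROY D=WBYO B=RRWB
Query 1: R[0] = B
Query 2: B[3] = B
Query 3: R[1] = Y
Query 4: B[0] = R
Query 5: D[1] = B
Query 6: L[0] = W

Answer: B B Y R B W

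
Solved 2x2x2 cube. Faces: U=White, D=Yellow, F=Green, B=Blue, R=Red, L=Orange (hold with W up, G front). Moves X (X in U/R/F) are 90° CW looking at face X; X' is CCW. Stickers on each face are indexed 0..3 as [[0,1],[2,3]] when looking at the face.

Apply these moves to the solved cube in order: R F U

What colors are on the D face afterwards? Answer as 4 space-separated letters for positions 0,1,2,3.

After move 1 (R): R=RRRR U=WGWG F=GYGY D=YBYB B=WBWB
After move 2 (F): F=GGYY U=WGOO R=WRGR D=RRYB L=OYOB
After move 3 (U): U=OWOG F=WRYY R=WBGR B=OYWB L=GGOB
Query: D face = RRYB

Answer: R R Y B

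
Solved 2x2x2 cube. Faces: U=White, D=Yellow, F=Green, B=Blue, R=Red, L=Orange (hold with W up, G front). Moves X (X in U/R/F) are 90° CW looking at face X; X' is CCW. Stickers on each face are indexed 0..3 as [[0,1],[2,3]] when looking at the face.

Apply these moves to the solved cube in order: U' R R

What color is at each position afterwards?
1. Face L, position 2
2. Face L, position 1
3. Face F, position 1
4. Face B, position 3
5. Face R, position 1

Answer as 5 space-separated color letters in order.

Answer: O B B B R

Derivation:
After move 1 (U'): U=WWWW F=OOGG R=GGRR B=RRBB L=BBOO
After move 2 (R): R=RGRG U=WOWG F=OYGY D=YBYR B=WRWB
After move 3 (R): R=RRGG U=WYWY F=OBGR D=YWYW B=GROB
Query 1: L[2] = O
Query 2: L[1] = B
Query 3: F[1] = B
Query 4: B[3] = B
Query 5: R[1] = R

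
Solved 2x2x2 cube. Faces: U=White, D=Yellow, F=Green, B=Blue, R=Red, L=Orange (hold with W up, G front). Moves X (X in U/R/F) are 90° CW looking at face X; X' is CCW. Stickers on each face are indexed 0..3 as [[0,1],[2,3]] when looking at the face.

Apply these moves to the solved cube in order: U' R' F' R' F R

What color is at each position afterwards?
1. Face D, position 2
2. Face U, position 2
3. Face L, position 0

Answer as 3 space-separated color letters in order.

Answer: Y W B

Derivation:
After move 1 (U'): U=WWWW F=OOGG R=GGRR B=RRBB L=BBOO
After move 2 (R'): R=GRGR U=WBWR F=OWGW D=YOYG B=YRYB
After move 3 (F'): F=WWOG U=WBGG R=ORYR D=BOYG L=BROW
After move 4 (R'): R=RROY U=WYGY F=WBOG D=BWYG B=GROB
After move 5 (F): F=OWGB U=WYWR R=GRYY D=ORYG L=BBOW
After move 6 (R): R=YGYR U=WWWB F=ORGG D=OOYG B=RRYB
Query 1: D[2] = Y
Query 2: U[2] = W
Query 3: L[0] = B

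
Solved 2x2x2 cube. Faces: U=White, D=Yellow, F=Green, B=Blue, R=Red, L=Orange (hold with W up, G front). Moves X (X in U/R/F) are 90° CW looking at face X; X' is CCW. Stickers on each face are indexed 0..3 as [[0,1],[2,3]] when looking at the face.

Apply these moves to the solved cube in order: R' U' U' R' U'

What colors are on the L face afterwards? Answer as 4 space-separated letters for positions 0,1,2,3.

Answer: G W O O

Derivation:
After move 1 (R'): R=RRRR U=WBWB F=GWGW D=YGYG B=YBYB
After move 2 (U'): U=BBWW F=OOGW R=GWRR B=RRYB L=YBOO
After move 3 (U'): U=BWBW F=YBGW R=OORR B=GWYB L=RROO
After move 4 (R'): R=OROR U=BYBG F=YWGW D=YBYW B=GWGB
After move 5 (U'): U=YGBB F=RRGW R=YWOR B=ORGB L=GWOO
Query: L face = GWOO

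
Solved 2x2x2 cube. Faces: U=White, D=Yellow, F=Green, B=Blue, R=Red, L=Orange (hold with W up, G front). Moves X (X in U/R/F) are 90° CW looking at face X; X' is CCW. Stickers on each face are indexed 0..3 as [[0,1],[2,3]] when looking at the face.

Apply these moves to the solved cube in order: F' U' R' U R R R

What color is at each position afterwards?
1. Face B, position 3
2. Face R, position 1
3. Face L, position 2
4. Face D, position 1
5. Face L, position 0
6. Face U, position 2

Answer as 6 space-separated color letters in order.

Answer: B Y O R O Y

Derivation:
After move 1 (F'): F=GGGG U=WWRR R=YRYR D=OOYY L=OWOW
After move 2 (U'): U=WRWR F=OWGG R=GGYR B=YRBB L=BBOW
After move 3 (R'): R=GRGY U=WBWY F=ORGR D=OWYG B=YROB
After move 4 (U): U=WWYB F=GRGR R=YRGY B=BBOB L=OROW
After move 5 (R): R=GYYR U=WRYR F=GWGG D=OOYB B=BBWB
After move 6 (R): R=YGRY U=WWYG F=GOGB D=OWYB B=RBRB
After move 7 (R): R=RYYG U=WOYB F=GWGB D=ORYR B=GBWB
Query 1: B[3] = B
Query 2: R[1] = Y
Query 3: L[2] = O
Query 4: D[1] = R
Query 5: L[0] = O
Query 6: U[2] = Y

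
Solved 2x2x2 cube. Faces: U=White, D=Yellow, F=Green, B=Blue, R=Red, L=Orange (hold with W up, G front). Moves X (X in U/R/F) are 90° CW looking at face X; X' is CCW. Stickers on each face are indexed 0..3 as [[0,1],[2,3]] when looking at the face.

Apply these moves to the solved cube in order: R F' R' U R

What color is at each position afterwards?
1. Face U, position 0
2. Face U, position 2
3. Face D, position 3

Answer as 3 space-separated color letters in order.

Answer: R W O

Derivation:
After move 1 (R): R=RRRR U=WGWG F=GYGY D=YBYB B=WBWB
After move 2 (F'): F=YYGG U=WGRR R=BRYR D=OOYB L=OGOW
After move 3 (R'): R=RRBY U=WWRW F=YGGR D=OYYG B=BBOB
After move 4 (U): U=RWWW F=RRGR R=BBBY B=OGOB L=YGOW
After move 5 (R): R=BBYB U=RRWR F=RYGG D=OOYO B=WGWB
Query 1: U[0] = R
Query 2: U[2] = W
Query 3: D[3] = O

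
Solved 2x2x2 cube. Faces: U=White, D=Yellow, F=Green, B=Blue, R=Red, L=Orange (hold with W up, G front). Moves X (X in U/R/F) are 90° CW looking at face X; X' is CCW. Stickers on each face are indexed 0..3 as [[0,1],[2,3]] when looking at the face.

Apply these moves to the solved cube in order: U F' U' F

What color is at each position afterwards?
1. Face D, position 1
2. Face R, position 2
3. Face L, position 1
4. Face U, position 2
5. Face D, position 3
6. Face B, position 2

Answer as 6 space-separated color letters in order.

Answer: R B G W Y B

Derivation:
After move 1 (U): U=WWWW F=RRGG R=BBRR B=OOBB L=GGOO
After move 2 (F'): F=RGRG U=WWBR R=YBYR D=GOYY L=GWOW
After move 3 (U'): U=WRWB F=GWRG R=RGYR B=YBBB L=OOOW
After move 4 (F): F=RGGW U=WRWO R=WGBR D=YRYY L=OGOO
Query 1: D[1] = R
Query 2: R[2] = B
Query 3: L[1] = G
Query 4: U[2] = W
Query 5: D[3] = Y
Query 6: B[2] = B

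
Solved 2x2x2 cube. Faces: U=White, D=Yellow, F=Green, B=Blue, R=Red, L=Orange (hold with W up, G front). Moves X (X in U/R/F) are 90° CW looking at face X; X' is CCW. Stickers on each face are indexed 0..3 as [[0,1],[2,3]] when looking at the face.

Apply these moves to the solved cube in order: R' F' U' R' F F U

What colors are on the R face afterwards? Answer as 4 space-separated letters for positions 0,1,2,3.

Answer: G R B Y

Derivation:
After move 1 (R'): R=RRRR U=WBWB F=GWGW D=YGYG B=YBYB
After move 2 (F'): F=WWGG U=WBRR R=GRYR D=OOYG L=OBOW
After move 3 (U'): U=BRWR F=OBGG R=WWYR B=GRYB L=YBOW
After move 4 (R'): R=WRWY U=BYWG F=ORGR D=OBYG B=GROB
After move 5 (F): F=GORR U=BYWB R=WRGY D=WWYG L=YOOB
After move 6 (F): F=RGRO U=BYBO R=WRBY D=GWYG L=YWOW
After move 7 (U): U=BBOY F=WRRO R=GRBY B=YWOB L=RGOW
Query: R face = GRBY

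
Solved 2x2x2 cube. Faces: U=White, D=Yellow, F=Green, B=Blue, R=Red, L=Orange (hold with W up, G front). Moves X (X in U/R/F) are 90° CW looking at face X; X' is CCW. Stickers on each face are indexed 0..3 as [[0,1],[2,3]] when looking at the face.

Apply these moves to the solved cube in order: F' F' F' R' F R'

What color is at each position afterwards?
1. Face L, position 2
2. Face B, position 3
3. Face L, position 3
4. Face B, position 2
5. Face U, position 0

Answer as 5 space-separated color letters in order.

Answer: O B G R W

Derivation:
After move 1 (F'): F=GGGG U=WWRR R=YRYR D=OOYY L=OWOW
After move 2 (F'): F=GGGG U=WWYY R=OROR D=WWYY L=OROR
After move 3 (F'): F=GGGG U=WWOO R=WRWR D=RRYY L=OYOY
After move 4 (R'): R=RRWW U=WBOB F=GWGO D=RGYG B=YBRB
After move 5 (F): F=GGOW U=WBYY R=ORBW D=WRYG L=OROG
After move 6 (R'): R=RWOB U=WRYY F=GBOY D=WGYW B=GBRB
Query 1: L[2] = O
Query 2: B[3] = B
Query 3: L[3] = G
Query 4: B[2] = R
Query 5: U[0] = W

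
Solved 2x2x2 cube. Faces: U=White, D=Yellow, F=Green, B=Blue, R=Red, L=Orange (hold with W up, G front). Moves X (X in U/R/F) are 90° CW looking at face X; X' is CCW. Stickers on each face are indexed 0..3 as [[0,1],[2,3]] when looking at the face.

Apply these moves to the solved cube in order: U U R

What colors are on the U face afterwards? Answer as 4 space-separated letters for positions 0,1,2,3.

After move 1 (U): U=WWWW F=RRGG R=BBRR B=OOBB L=GGOO
After move 2 (U): U=WWWW F=BBGG R=OORR B=GGBB L=RROO
After move 3 (R): R=RORO U=WBWG F=BYGY D=YBYG B=WGWB
Query: U face = WBWG

Answer: W B W G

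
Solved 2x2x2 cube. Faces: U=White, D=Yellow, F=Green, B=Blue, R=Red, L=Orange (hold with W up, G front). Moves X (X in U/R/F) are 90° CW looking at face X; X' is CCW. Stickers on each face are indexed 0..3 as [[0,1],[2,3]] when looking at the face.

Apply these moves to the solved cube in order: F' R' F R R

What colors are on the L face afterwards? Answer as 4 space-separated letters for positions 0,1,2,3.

Answer: O O O G

Derivation:
After move 1 (F'): F=GGGG U=WWRR R=YRYR D=OOYY L=OWOW
After move 2 (R'): R=RRYY U=WBRB F=GWGR D=OGYG B=YBOB
After move 3 (F): F=GGRW U=WBWW R=RRBY D=YRYG L=OOOG
After move 4 (R): R=BRYR U=WGWW F=GRRG D=YOYY B=WBBB
After move 5 (R): R=YBRR U=WRWG F=GORY D=YBYW B=WBGB
Query: L face = OOOG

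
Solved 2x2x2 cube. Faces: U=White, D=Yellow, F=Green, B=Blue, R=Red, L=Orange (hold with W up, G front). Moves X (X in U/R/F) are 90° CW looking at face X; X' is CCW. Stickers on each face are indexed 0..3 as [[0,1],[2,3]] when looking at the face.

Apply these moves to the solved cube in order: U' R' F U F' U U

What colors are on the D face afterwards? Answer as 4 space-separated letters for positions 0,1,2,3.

After move 1 (U'): U=WWWW F=OOGG R=GGRR B=RRBB L=BBOO
After move 2 (R'): R=GRGR U=WBWR F=OWGW D=YOYG B=YRYB
After move 3 (F): F=GOWW U=WBOB R=WRRR D=GGYG L=BYOO
After move 4 (U): U=OWBB F=WRWW R=YRRR B=BYYB L=GOOO
After move 5 (F'): F=RWWW U=OWYR R=GRGR D=OOYG L=GBOB
After move 6 (U): U=YORW F=GRWW R=BYGR B=GBYB L=RWOB
After move 7 (U): U=RYWO F=BYWW R=GBGR B=RWYB L=GROB
Query: D face = OOYG

Answer: O O Y G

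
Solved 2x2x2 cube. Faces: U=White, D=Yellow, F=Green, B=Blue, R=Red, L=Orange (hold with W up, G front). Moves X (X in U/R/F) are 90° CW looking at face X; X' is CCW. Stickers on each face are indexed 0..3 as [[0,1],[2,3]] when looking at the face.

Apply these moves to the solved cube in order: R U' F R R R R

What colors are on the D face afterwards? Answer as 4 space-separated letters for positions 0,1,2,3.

After move 1 (R): R=RRRR U=WGWG F=GYGY D=YBYB B=WBWB
After move 2 (U'): U=GGWW F=OOGY R=GYRR B=RRWB L=WBOO
After move 3 (F): F=GOYO U=GGOB R=WYWR D=RGYB L=WYOB
After move 4 (R): R=WWRY U=GOOO F=GGYB D=RWYR B=BRGB
After move 5 (R): R=RWYW U=GGOB F=GWYR D=RGYB B=OROB
After move 6 (R): R=YRWW U=GWOR F=GGYB D=ROYO B=BRGB
After move 7 (R): R=WYWR U=GGOB F=GOYO D=RGYB B=RRWB
Query: D face = RGYB

Answer: R G Y B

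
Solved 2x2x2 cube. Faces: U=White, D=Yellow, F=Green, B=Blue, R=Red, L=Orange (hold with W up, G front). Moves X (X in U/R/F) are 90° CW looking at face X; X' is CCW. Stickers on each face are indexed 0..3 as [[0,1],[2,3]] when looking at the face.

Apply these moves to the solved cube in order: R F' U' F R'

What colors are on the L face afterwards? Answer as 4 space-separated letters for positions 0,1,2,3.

After move 1 (R): R=RRRR U=WGWG F=GYGY D=YBYB B=WBWB
After move 2 (F'): F=YYGG U=WGRR R=BRYR D=OOYB L=OGOW
After move 3 (U'): U=GRWR F=OGGG R=YYYR B=BRWB L=WBOW
After move 4 (F): F=GOGG U=GRWB R=WYRR D=YYYB L=WOOO
After move 5 (R'): R=YRWR U=GWWB F=GRGB D=YOYG B=BRYB
Query: L face = WOOO

Answer: W O O O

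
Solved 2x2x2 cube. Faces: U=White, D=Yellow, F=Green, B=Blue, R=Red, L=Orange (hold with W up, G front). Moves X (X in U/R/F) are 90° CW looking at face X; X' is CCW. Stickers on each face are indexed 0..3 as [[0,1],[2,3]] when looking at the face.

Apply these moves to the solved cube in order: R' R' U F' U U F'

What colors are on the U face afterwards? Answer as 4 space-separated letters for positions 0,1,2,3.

After move 1 (R'): R=RRRR U=WBWB F=GWGW D=YGYG B=YBYB
After move 2 (R'): R=RRRR U=WYWY F=GBGB D=YWYW B=GBGB
After move 3 (U): U=WWYY F=RRGB R=GBRR B=OOGB L=GBOO
After move 4 (F'): F=RBRG U=WWGR R=WBYR D=BOYW L=GYOY
After move 5 (U): U=GWRW F=WBRG R=OOYR B=GYGB L=RBOY
After move 6 (U): U=RGWW F=OORG R=GYYR B=RBGB L=WBOY
After move 7 (F'): F=OGOR U=RGGY R=OYBR D=BYYW L=WWOW
Query: U face = RGGY

Answer: R G G Y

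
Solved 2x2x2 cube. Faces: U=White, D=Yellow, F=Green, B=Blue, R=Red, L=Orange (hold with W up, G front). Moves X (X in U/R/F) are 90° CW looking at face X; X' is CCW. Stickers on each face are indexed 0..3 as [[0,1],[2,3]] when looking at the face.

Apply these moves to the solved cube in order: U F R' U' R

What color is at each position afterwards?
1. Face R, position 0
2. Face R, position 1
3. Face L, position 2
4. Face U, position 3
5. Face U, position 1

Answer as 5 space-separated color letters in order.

After move 1 (U): U=WWWW F=RRGG R=BBRR B=OOBB L=GGOO
After move 2 (F): F=GRGR U=WWOG R=WBWR D=RBYY L=GYOY
After move 3 (R'): R=BRWW U=WBOO F=GWGG D=RRYR B=YOBB
After move 4 (U'): U=BOWO F=GYGG R=GWWW B=BRBB L=YOOY
After move 5 (R): R=WGWW U=BYWG F=GRGR D=RBYB B=OROB
Query 1: R[0] = W
Query 2: R[1] = G
Query 3: L[2] = O
Query 4: U[3] = G
Query 5: U[1] = Y

Answer: W G O G Y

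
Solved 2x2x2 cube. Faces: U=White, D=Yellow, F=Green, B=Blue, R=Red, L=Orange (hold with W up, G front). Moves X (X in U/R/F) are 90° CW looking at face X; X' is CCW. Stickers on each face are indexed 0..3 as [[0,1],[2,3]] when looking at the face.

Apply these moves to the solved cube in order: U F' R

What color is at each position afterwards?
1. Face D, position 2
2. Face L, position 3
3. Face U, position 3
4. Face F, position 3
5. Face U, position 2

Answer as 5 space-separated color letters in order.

After move 1 (U): U=WWWW F=RRGG R=BBRR B=OOBB L=GGOO
After move 2 (F'): F=RGRG U=WWBR R=YBYR D=GOYY L=GWOW
After move 3 (R): R=YYRB U=WGBG F=RORY D=GBYO B=ROWB
Query 1: D[2] = Y
Query 2: L[3] = W
Query 3: U[3] = G
Query 4: F[3] = Y
Query 5: U[2] = B

Answer: Y W G Y B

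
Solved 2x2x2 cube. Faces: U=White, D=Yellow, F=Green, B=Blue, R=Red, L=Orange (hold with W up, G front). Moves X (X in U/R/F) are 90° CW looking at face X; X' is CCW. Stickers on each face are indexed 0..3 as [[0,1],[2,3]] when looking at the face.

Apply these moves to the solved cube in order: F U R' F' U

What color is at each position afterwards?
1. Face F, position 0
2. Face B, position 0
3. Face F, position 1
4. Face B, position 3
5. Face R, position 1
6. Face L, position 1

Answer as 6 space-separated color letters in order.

After move 1 (F): F=GGGG U=WWOO R=WRWR D=RRYY L=OYOY
After move 2 (U): U=OWOW F=WRGG R=BBWR B=OYBB L=GGOY
After move 3 (R'): R=BRBW U=OBOO F=WWGW D=RRYG B=YYRB
After move 4 (F'): F=WWWG U=OBBB R=RRRW D=GYYG L=GOOO
After move 5 (U): U=BOBB F=RRWG R=YYRW B=GORB L=WWOO
Query 1: F[0] = R
Query 2: B[0] = G
Query 3: F[1] = R
Query 4: B[3] = B
Query 5: R[1] = Y
Query 6: L[1] = W

Answer: R G R B Y W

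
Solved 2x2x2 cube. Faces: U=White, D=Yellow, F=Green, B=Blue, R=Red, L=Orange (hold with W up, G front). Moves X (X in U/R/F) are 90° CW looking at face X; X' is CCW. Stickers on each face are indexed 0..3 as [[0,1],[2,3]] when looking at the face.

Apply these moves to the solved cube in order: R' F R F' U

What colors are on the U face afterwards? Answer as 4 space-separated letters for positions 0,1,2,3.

Answer: B W R G

Derivation:
After move 1 (R'): R=RRRR U=WBWB F=GWGW D=YGYG B=YBYB
After move 2 (F): F=GGWW U=WBOO R=WRBR D=RRYG L=OYOG
After move 3 (R): R=BWRR U=WGOW F=GRWG D=RYYY B=OBBB
After move 4 (F'): F=RGGW U=WGBR R=YWRR D=YGYY L=OWOO
After move 5 (U): U=BWRG F=YWGW R=OBRR B=OWBB L=RGOO
Query: U face = BWRG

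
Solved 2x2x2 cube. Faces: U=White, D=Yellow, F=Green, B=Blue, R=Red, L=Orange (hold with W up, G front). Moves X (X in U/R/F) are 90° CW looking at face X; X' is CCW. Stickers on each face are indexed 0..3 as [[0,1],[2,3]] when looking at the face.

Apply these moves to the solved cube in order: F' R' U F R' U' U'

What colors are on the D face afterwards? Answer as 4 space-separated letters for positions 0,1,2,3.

Answer: Y R Y R

Derivation:
After move 1 (F'): F=GGGG U=WWRR R=YRYR D=OOYY L=OWOW
After move 2 (R'): R=RRYY U=WBRB F=GWGR D=OGYG B=YBOB
After move 3 (U): U=RWBB F=RRGR R=YBYY B=OWOB L=GWOW
After move 4 (F): F=GRRR U=RWWW R=BBBY D=YYYG L=GOOG
After move 5 (R'): R=BYBB U=ROWO F=GWRW D=YRYR B=GWYB
After move 6 (U'): U=OORW F=GORW R=GWBB B=BYYB L=GWOG
After move 7 (U'): U=OWOR F=GWRW R=GOBB B=GWYB L=BYOG
Query: D face = YRYR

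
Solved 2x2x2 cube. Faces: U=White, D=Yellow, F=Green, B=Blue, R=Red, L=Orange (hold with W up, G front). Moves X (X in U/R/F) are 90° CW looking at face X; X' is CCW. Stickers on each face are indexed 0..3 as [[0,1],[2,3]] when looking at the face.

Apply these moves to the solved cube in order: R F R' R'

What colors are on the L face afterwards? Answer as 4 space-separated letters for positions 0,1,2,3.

After move 1 (R): R=RRRR U=WGWG F=GYGY D=YBYB B=WBWB
After move 2 (F): F=GGYY U=WGOO R=WRGR D=RRYB L=OYOB
After move 3 (R'): R=RRWG U=WWOW F=GGYO D=RGYY B=BBRB
After move 4 (R'): R=RGRW U=WROB F=GWYW D=RGYO B=YBGB
Query: L face = OYOB

Answer: O Y O B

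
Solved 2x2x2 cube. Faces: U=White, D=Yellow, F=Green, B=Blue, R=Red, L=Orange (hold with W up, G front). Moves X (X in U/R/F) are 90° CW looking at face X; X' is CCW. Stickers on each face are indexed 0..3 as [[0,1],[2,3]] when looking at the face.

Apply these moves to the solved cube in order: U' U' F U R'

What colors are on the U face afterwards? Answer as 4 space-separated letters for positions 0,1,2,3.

After move 1 (U'): U=WWWW F=OOGG R=GGRR B=RRBB L=BBOO
After move 2 (U'): U=WWWW F=BBGG R=OORR B=GGBB L=RROO
After move 3 (F): F=GBGB U=WWOR R=WOWR D=ROYY L=RYOY
After move 4 (U): U=OWRW F=WOGB R=GGWR B=RYBB L=GBOY
After move 5 (R'): R=GRGW U=OBRR F=WWGW D=ROYB B=YYOB
Query: U face = OBRR

Answer: O B R R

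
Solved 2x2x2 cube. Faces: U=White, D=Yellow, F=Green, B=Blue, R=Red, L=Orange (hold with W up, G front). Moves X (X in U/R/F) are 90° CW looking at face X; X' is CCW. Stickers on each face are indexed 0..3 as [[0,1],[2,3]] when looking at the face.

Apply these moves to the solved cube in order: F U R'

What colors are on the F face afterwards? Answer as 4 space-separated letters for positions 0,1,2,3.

Answer: W W G W

Derivation:
After move 1 (F): F=GGGG U=WWOO R=WRWR D=RRYY L=OYOY
After move 2 (U): U=OWOW F=WRGG R=BBWR B=OYBB L=GGOY
After move 3 (R'): R=BRBW U=OBOO F=WWGW D=RRYG B=YYRB
Query: F face = WWGW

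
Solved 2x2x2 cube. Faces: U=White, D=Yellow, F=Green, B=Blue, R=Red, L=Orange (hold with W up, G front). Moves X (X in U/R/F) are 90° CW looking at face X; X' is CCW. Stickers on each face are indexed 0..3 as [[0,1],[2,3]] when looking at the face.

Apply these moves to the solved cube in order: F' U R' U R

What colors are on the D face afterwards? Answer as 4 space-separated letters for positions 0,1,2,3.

After move 1 (F'): F=GGGG U=WWRR R=YRYR D=OOYY L=OWOW
After move 2 (U): U=RWRW F=YRGG R=BBYR B=OWBB L=GGOW
After move 3 (R'): R=BRBY U=RBRO F=YWGW D=ORYG B=YWOB
After move 4 (U): U=RROB F=BRGW R=YWBY B=GGOB L=YWOW
After move 5 (R): R=BYYW U=RROW F=BRGG D=OOYG B=BGRB
Query: D face = OOYG

Answer: O O Y G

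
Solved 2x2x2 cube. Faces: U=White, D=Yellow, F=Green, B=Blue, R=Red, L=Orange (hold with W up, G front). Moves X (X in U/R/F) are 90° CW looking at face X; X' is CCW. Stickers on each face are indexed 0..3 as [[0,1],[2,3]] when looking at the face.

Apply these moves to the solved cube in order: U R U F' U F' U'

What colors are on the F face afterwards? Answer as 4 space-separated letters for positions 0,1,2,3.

After move 1 (U): U=WWWW F=RRGG R=BBRR B=OOBB L=GGOO
After move 2 (R): R=RBRB U=WRWG F=RYGY D=YBYO B=WOWB
After move 3 (U): U=WWGR F=RBGY R=WORB B=GGWB L=RYOO
After move 4 (F'): F=BYRG U=WWWR R=BOYB D=YOYO L=RROG
After move 5 (U): U=WWRW F=BORG R=GGYB B=RRWB L=BYOG
After move 6 (F'): F=OGBR U=WWGY R=OGYB D=YGYO L=BWOR
After move 7 (U'): U=WYWG F=BWBR R=OGYB B=OGWB L=RROR
Query: F face = BWBR

Answer: B W B R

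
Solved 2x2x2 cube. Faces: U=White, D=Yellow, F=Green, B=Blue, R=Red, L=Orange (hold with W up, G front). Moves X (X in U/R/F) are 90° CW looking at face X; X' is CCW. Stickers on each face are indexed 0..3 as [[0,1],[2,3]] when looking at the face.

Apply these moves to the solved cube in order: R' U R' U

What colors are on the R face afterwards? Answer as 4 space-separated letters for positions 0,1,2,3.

Answer: G O Y R

Derivation:
After move 1 (R'): R=RRRR U=WBWB F=GWGW D=YGYG B=YBYB
After move 2 (U): U=WWBB F=RRGW R=YBRR B=OOYB L=GWOO
After move 3 (R'): R=BRYR U=WYBO F=RWGB D=YRYW B=GOGB
After move 4 (U): U=BWOY F=BRGB R=GOYR B=GWGB L=RWOO
Query: R face = GOYR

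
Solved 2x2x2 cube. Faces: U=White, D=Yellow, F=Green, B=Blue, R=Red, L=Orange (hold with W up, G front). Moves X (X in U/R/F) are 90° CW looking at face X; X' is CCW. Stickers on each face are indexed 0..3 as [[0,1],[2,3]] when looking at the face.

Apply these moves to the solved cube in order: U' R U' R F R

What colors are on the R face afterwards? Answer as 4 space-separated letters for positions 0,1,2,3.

After move 1 (U'): U=WWWW F=OOGG R=GGRR B=RRBB L=BBOO
After move 2 (R): R=RGRG U=WOWG F=OYGY D=YBYR B=WRWB
After move 3 (U'): U=OGWW F=BBGY R=OYRG B=RGWB L=WROO
After move 4 (R): R=ROGY U=OBWY F=BBGR D=YWYR B=WGGB
After move 5 (F): F=GBRB U=OBOR R=WOYY D=GRYR L=WYOW
After move 6 (R): R=YWYO U=OBOB F=GRRR D=GGYW B=RGBB
Query: R face = YWYO

Answer: Y W Y O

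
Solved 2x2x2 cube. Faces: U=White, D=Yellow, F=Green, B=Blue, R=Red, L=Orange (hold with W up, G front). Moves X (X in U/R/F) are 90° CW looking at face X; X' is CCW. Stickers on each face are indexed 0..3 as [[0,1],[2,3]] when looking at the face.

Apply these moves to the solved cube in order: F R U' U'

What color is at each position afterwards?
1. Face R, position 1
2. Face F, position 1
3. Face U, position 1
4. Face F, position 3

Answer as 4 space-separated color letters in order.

Answer: Y B O Y

Derivation:
After move 1 (F): F=GGGG U=WWOO R=WRWR D=RRYY L=OYOY
After move 2 (R): R=WWRR U=WGOG F=GRGY D=RBYB B=OBWB
After move 3 (U'): U=GGWO F=OYGY R=GRRR B=WWWB L=OBOY
After move 4 (U'): U=GOGW F=OBGY R=OYRR B=GRWB L=WWOY
Query 1: R[1] = Y
Query 2: F[1] = B
Query 3: U[1] = O
Query 4: F[3] = Y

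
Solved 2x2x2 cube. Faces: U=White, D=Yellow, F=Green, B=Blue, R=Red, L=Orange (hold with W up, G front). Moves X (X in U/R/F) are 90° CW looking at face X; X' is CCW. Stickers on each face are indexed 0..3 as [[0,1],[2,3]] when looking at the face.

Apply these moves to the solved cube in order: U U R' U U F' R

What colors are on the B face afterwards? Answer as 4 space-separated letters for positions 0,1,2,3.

After move 1 (U): U=WWWW F=RRGG R=BBRR B=OOBB L=GGOO
After move 2 (U): U=WWWW F=BBGG R=OORR B=GGBB L=RROO
After move 3 (R'): R=OROR U=WBWG F=BWGW D=YBYG B=YGYB
After move 4 (U): U=WWGB F=ORGW R=YGOR B=RRYB L=BWOO
After move 5 (U): U=GWBW F=YGGW R=RROR B=BWYB L=OROO
After move 6 (F'): F=GWYG U=GWRO R=BRYR D=ROYG L=OWOB
After move 7 (R): R=YBRR U=GWRG F=GOYG D=RYYB B=OWWB
Query: B face = OWWB

Answer: O W W B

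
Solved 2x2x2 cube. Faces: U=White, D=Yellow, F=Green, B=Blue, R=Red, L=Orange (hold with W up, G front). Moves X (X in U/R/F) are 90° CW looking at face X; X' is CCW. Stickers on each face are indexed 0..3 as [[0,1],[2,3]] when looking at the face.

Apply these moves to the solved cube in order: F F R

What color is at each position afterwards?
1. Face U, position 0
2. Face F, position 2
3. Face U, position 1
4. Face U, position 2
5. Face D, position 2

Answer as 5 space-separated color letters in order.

After move 1 (F): F=GGGG U=WWOO R=WRWR D=RRYY L=OYOY
After move 2 (F): F=GGGG U=WWYY R=OROR D=WWYY L=OROR
After move 3 (R): R=OORR U=WGYG F=GWGY D=WBYB B=YBWB
Query 1: U[0] = W
Query 2: F[2] = G
Query 3: U[1] = G
Query 4: U[2] = Y
Query 5: D[2] = Y

Answer: W G G Y Y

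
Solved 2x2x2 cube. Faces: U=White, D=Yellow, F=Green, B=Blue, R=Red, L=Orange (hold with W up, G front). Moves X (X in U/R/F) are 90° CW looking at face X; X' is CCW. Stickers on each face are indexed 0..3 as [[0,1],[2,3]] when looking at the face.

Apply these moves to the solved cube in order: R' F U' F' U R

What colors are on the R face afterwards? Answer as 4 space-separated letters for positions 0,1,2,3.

After move 1 (R'): R=RRRR U=WBWB F=GWGW D=YGYG B=YBYB
After move 2 (F): F=GGWW U=WBOO R=WRBR D=RRYG L=OYOG
After move 3 (U'): U=BOWO F=OYWW R=GGBR B=WRYB L=YBOG
After move 4 (F'): F=YWOW U=BOGB R=RGRR D=BGYG L=YOOW
After move 5 (U): U=GBBO F=RGOW R=WRRR B=YOYB L=YWOW
After move 6 (R): R=RWRR U=GGBW F=RGOG D=BYYY B=OOBB
Query: R face = RWRR

Answer: R W R R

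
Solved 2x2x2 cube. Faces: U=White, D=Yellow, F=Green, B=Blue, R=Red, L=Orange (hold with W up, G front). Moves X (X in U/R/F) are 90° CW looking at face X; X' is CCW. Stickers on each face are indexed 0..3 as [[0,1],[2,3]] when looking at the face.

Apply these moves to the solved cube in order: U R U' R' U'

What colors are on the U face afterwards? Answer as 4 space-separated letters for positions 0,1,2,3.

After move 1 (U): U=WWWW F=RRGG R=BBRR B=OOBB L=GGOO
After move 2 (R): R=RBRB U=WRWG F=RYGY D=YBYO B=WOWB
After move 3 (U'): U=RGWW F=GGGY R=RYRB B=RBWB L=WOOO
After move 4 (R'): R=YBRR U=RWWR F=GGGW D=YGYY B=OBBB
After move 5 (U'): U=WRRW F=WOGW R=GGRR B=YBBB L=OBOO
Query: U face = WRRW

Answer: W R R W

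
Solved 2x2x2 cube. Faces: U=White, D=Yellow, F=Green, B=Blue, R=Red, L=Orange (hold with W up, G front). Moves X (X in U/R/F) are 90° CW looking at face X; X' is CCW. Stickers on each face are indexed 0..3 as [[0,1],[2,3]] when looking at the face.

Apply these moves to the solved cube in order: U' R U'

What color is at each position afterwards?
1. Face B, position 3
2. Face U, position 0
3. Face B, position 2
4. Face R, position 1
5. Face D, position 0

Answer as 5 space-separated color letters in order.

After move 1 (U'): U=WWWW F=OOGG R=GGRR B=RRBB L=BBOO
After move 2 (R): R=RGRG U=WOWG F=OYGY D=YBYR B=WRWB
After move 3 (U'): U=OGWW F=BBGY R=OYRG B=RGWB L=WROO
Query 1: B[3] = B
Query 2: U[0] = O
Query 3: B[2] = W
Query 4: R[1] = Y
Query 5: D[0] = Y

Answer: B O W Y Y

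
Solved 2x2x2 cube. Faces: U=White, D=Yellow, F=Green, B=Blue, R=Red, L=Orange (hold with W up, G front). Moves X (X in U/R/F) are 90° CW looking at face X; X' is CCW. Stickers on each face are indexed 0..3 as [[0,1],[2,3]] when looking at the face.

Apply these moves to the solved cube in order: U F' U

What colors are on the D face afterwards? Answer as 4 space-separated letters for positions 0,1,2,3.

After move 1 (U): U=WWWW F=RRGG R=BBRR B=OOBB L=GGOO
After move 2 (F'): F=RGRG U=WWBR R=YBYR D=GOYY L=GWOW
After move 3 (U): U=BWRW F=YBRG R=OOYR B=GWBB L=RGOW
Query: D face = GOYY

Answer: G O Y Y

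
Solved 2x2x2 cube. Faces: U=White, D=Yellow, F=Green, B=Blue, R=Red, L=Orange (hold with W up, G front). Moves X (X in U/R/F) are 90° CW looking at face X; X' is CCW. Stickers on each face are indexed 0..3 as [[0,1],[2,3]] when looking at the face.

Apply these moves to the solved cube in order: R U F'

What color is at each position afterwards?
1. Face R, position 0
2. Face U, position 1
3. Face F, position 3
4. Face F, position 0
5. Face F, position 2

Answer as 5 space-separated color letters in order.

Answer: B W G R R

Derivation:
After move 1 (R): R=RRRR U=WGWG F=GYGY D=YBYB B=WBWB
After move 2 (U): U=WWGG F=RRGY R=WBRR B=OOWB L=GYOO
After move 3 (F'): F=RYRG U=WWWR R=BBYR D=YOYB L=GGOG
Query 1: R[0] = B
Query 2: U[1] = W
Query 3: F[3] = G
Query 4: F[0] = R
Query 5: F[2] = R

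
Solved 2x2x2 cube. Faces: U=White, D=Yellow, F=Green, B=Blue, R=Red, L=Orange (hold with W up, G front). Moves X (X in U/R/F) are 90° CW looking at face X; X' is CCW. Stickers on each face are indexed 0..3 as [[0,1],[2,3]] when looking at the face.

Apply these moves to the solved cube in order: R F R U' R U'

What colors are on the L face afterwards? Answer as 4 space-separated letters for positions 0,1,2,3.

Answer: O W O B

Derivation:
After move 1 (R): R=RRRR U=WGWG F=GYGY D=YBYB B=WBWB
After move 2 (F): F=GGYY U=WGOO R=WRGR D=RRYB L=OYOB
After move 3 (R): R=GWRR U=WGOY F=GRYB D=RWYW B=OBGB
After move 4 (U'): U=GYWO F=OYYB R=GRRR B=GWGB L=OBOB
After move 5 (R): R=RGRR U=GYWB F=OWYW D=RGYG B=OWYB
After move 6 (U'): U=YBGW F=OBYW R=OWRR B=RGYB L=OWOB
Query: L face = OWOB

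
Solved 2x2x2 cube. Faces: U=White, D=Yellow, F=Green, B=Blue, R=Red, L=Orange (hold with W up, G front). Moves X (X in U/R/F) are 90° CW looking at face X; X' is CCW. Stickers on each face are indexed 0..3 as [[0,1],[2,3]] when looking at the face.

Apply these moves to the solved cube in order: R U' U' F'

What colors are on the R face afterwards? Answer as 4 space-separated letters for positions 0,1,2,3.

Answer: B O Y R

Derivation:
After move 1 (R): R=RRRR U=WGWG F=GYGY D=YBYB B=WBWB
After move 2 (U'): U=GGWW F=OOGY R=GYRR B=RRWB L=WBOO
After move 3 (U'): U=GWGW F=WBGY R=OORR B=GYWB L=RROO
After move 4 (F'): F=BYWG U=GWOR R=BOYR D=ROYB L=RWOG
Query: R face = BOYR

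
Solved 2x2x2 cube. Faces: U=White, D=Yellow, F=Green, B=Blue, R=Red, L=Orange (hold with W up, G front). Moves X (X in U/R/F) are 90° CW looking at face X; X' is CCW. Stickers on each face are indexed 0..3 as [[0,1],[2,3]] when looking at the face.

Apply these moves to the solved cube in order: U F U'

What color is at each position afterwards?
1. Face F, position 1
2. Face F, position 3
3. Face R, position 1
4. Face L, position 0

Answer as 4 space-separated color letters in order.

After move 1 (U): U=WWWW F=RRGG R=BBRR B=OOBB L=GGOO
After move 2 (F): F=GRGR U=WWOG R=WBWR D=RBYY L=GYOY
After move 3 (U'): U=WGWO F=GYGR R=GRWR B=WBBB L=OOOY
Query 1: F[1] = Y
Query 2: F[3] = R
Query 3: R[1] = R
Query 4: L[0] = O

Answer: Y R R O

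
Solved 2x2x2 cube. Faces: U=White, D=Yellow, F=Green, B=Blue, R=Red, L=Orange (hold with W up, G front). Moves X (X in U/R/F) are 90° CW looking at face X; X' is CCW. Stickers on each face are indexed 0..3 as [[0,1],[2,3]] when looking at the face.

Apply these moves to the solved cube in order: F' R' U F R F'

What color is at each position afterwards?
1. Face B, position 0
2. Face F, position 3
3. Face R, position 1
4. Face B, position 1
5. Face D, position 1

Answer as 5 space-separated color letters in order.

Answer: W R B W G

Derivation:
After move 1 (F'): F=GGGG U=WWRR R=YRYR D=OOYY L=OWOW
After move 2 (R'): R=RRYY U=WBRB F=GWGR D=OGYG B=YBOB
After move 3 (U): U=RWBB F=RRGR R=YBYY B=OWOB L=GWOW
After move 4 (F): F=GRRR U=RWWW R=BBBY D=YYYG L=GOOG
After move 5 (R): R=BBYB U=RRWR F=GYRG D=YOYO B=WWWB
After move 6 (F'): F=YGGR U=RRBY R=OBYB D=OGYO L=GROW
Query 1: B[0] = W
Query 2: F[3] = R
Query 3: R[1] = B
Query 4: B[1] = W
Query 5: D[1] = G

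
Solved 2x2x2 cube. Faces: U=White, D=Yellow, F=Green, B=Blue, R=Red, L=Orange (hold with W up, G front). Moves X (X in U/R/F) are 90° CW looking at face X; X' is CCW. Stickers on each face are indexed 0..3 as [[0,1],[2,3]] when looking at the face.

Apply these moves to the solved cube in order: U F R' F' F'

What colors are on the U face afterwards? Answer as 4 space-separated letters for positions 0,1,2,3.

Answer: W B R R

Derivation:
After move 1 (U): U=WWWW F=RRGG R=BBRR B=OOBB L=GGOO
After move 2 (F): F=GRGR U=WWOG R=WBWR D=RBYY L=GYOY
After move 3 (R'): R=BRWW U=WBOO F=GWGG D=RRYR B=YOBB
After move 4 (F'): F=WGGG U=WBBW R=RRRW D=YYYR L=GOOO
After move 5 (F'): F=GGWG U=WBRR R=YRYW D=OOYR L=GWOB
Query: U face = WBRR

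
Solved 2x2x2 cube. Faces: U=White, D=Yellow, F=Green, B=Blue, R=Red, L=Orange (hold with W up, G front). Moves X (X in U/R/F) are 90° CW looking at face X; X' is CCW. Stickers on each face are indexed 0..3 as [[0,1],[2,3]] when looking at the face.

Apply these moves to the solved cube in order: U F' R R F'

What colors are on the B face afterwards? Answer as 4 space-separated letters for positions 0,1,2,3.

Answer: G O G B

Derivation:
After move 1 (U): U=WWWW F=RRGG R=BBRR B=OOBB L=GGOO
After move 2 (F'): F=RGRG U=WWBR R=YBYR D=GOYY L=GWOW
After move 3 (R): R=YYRB U=WGBG F=RORY D=GBYO B=ROWB
After move 4 (R): R=RYBY U=WOBY F=RBRO D=GWYR B=GOGB
After move 5 (F'): F=BORR U=WORB R=WYGY D=WWYR L=GYOB
Query: B face = GOGB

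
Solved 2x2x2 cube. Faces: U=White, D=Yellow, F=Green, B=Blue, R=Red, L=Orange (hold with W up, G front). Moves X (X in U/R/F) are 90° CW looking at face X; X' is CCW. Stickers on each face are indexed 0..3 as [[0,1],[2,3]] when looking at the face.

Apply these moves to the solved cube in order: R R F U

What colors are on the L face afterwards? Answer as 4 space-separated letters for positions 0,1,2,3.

Answer: G G O W

Derivation:
After move 1 (R): R=RRRR U=WGWG F=GYGY D=YBYB B=WBWB
After move 2 (R): R=RRRR U=WYWY F=GBGB D=YWYW B=GBGB
After move 3 (F): F=GGBB U=WYOO R=WRYR D=RRYW L=OYOW
After move 4 (U): U=OWOY F=WRBB R=GBYR B=OYGB L=GGOW
Query: L face = GGOW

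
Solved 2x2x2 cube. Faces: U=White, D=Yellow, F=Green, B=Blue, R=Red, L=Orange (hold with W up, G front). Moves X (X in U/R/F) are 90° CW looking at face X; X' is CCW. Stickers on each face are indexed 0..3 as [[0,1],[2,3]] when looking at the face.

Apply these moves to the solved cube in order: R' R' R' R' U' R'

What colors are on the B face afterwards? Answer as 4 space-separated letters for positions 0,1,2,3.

After move 1 (R'): R=RRRR U=WBWB F=GWGW D=YGYG B=YBYB
After move 2 (R'): R=RRRR U=WYWY F=GBGB D=YWYW B=GBGB
After move 3 (R'): R=RRRR U=WGWG F=GYGY D=YBYB B=WBWB
After move 4 (R'): R=RRRR U=WWWW F=GGGG D=YYYY B=BBBB
After move 5 (U'): U=WWWW F=OOGG R=GGRR B=RRBB L=BBOO
After move 6 (R'): R=GRGR U=WBWR F=OWGW D=YOYG B=YRYB
Query: B face = YRYB

Answer: Y R Y B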